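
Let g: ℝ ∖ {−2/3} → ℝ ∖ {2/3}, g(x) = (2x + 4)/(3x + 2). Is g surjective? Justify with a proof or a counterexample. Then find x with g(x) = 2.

For any y ≠ 2/3, solving y(3x + 2) = 2x + 4 for x gives a well-defined x ≠ −2/3. So g is surjective.
Solving g(x) = 2: cross-multiplying gives 2x + 4 = 2(3x + 2), which rearranges to −4x = 0, so x = 0.

0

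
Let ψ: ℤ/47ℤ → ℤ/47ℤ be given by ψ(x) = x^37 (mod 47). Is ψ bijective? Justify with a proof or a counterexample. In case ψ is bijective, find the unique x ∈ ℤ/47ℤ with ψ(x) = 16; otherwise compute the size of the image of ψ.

6

Since 47 is prime, the nonzero elements of ℤ/47ℤ form a cyclic group of order 46.
As gcd(37, 46) = 1, raising to the 37th power is a bijection on this group: if u^37 ≡ v^37 then (uv^{−1})^37 = 1, and the only element of order dividing gcd(37, 46) = 1 is 1, so u = v.
With ψ(0) = 0 this makes ψ injective on all of ℤ/47ℤ, hence bijective (finite equal-size domain and codomain). In particular ψ is bijective.
Since ψ is bijective, we find the preimage of 16. The inverse of x ↦ x^37 on (ℤ/47ℤ)^× is x ↦ x^5, because 37·5 = 185 = 4·46 + 1 ≡ 1 (mod 46) and x^{46} = 1 for x ≠ 0 (Fermat). So ψ⁻¹(16) = 16^5 mod 47.
Repeated squaring mod 47: 16^1 ≡ 16, 16^2 ≡ 16² = 256 ≡ 21, 16^4 ≡ 21² = 441 ≡ 18. Since 5 = 4 + 1, 16^5 ≡ 18·16: 18·16 = 288 ≡ 6. So 16^5 ≡ 6 (mod 47).
Hence ψ⁻¹(16) = 6.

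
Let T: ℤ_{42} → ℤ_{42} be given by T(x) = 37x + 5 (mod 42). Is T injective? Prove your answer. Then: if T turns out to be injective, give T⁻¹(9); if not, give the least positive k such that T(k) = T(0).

By definition, T is injective if T(s) = T(t) implies s = t.
If T(s) = T(t), then 37s ≡ 37t (mod 42). Because gcd(37, 42) = 1, we may cancel 37 to get s ≡ t (mod 42).
Therefore T is injective.
We now compute 37⁻¹ mod 42 explicitly. Euclid's algorithm: 42 = 1·37 + 5, 37 = 7·5 + 2, 5 = 2·2 + 1; back-substituting gives 1 = 25·37 − 22·42, so 37⁻¹ ≡ 25 (mod 42).
Since T is injective, we find T⁻¹(9): we need 37x ≡ 9 − 5 ≡ 4 (mod 42). Using 37⁻¹ = 25: x ≡ 25·4 = 100 = 2·42 + 16, so x = 16.
Check: T(16) = 37·16 + 5 = 597 = 14·42 + 9 ≡ 9 (mod 42).

16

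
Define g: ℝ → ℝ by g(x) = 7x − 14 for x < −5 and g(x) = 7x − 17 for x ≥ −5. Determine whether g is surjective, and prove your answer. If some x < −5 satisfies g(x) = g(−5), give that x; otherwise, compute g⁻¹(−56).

-38/7

Both pieces are strictly increasing (slopes 7 and 7), so each is injective on its own interval.
The left piece maps (−∞, −5) onto (−∞, −49); the right piece maps [−5, ∞) onto [−52, ∞).
The union (−∞, −49) ∪ [−52, ∞) covers ℝ, so g is surjective.
For the follow-up: the images overlap, so an x < −5 with g(x) = g(−5) exists. g(−5) = −52; solving 7x − 14 = −52 for x < −5 gives x = (−52 + 14)/7 = −38/7.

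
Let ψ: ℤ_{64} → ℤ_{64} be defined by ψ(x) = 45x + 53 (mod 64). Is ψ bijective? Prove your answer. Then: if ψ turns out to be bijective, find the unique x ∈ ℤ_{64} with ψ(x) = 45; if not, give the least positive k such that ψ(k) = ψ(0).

Suppose ψ(a) = ψ(b) in ℤ_{64}. Then 45a + 53 ≡ 45b + 53 (mod 64), so 45(a − b) ≡ 0 (mod 64).
Since gcd(45, 64) = 1, 45 is invertible modulo 64, thus a − b ≡ 0 (mod 64), i.e. a = b.
We now compute 45⁻¹ mod 64 explicitly. Euclid's algorithm: 64 = 1·45 + 19, 45 = 2·19 + 7, 19 = 2·7 + 5, 7 = 1·5 + 2, 5 = 2·2 + 1; back-substituting gives 1 = 37·45 − 26·64, so 45⁻¹ ≡ 37 (mod 64).
For any y ∈ ℤ_{64}, x = 37(y − 53) mod 64 satisfies ψ(x) = 45·37(y − 53) + 53 ≡ y (since 45·37 ≡ 1 mod 64). So every y has a preimage.
Hence ψ is bijective.
Since ψ is bijective, we find ψ⁻¹(45): we need 45x ≡ 45 − 53 ≡ 56 (mod 64). Using 45⁻¹ = 37: x ≡ 37·56 = 2072 = 32·64 + 24, so x = 24.
Check: ψ(24) = 45·24 + 53 = 1133 = 17·64 + 45 ≡ 45 (mod 64).

24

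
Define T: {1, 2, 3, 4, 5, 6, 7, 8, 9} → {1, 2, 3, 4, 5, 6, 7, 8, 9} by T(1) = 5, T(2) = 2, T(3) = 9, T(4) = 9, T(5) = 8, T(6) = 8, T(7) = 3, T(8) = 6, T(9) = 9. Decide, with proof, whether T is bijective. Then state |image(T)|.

6

T(3) = 9 = T(4) with 3 ≠ 4, so T is not injective, hence not bijective.
The image of T is {2, 3, 5, 6, 8, 9}, which has 6 elements.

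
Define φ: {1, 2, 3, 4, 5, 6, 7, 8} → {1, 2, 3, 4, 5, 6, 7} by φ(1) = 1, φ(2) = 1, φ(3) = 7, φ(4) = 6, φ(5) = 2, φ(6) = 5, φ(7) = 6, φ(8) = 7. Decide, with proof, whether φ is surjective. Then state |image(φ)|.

No element maps to 3, so φ is not surjective.
The image of φ is {1, 2, 5, 6, 7}, which has 5 elements.

5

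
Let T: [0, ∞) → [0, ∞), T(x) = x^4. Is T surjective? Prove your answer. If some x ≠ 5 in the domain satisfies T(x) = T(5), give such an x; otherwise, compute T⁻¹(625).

5

For any y ∈ [0, ∞), x = y^{1/4} ∈ [0, ∞) gives T(x) = y, so T is surjective.
Since x ↦ x^4 is strictly increasing on [0, ∞), it is injective there, so no x ≠ 5 in the domain has T(x) = T(5). We therefore compute T⁻¹(625) = 625^{1/4} = 5 (indeed 5^4 = 625).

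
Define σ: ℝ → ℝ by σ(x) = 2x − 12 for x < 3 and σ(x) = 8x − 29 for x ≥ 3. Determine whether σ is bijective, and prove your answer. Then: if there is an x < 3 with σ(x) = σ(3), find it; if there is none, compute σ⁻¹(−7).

5/2

Both pieces are strictly increasing (slopes 2 and 8), so each is injective on its own interval.
The left piece maps (−∞, 3) onto (−∞, −6); the right piece maps [3, ∞) onto [−5, ∞).
The images leave a gap (−6 has no preimage), so σ is not surjective, hence not bijective.
Because the two images are disjoint, no x < 3 has σ(x) = σ(3), so we compute σ⁻¹(−7): −7 lies in (−∞, −6), so solve 2x − 12 = −7: x = (−7 + 12)/2 = 5/2.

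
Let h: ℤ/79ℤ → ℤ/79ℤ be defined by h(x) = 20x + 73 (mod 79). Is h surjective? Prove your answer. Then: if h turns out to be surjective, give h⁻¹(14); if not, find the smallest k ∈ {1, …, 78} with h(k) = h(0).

Recall that h is surjective if every y in the codomain equals h(x) for some x in the domain.
Since gcd(20, 79) = 1, 20 is invertible modulo 79. Euclid's algorithm: 79 = 3·20 + 19, 20 = 1·19 + 1; back-substituting gives 1 = 4·20 − 1·79, so 20⁻¹ ≡ 4 (mod 79).
For any y ∈ ℤ/79ℤ, x = 4(y − 73) mod 79 satisfies h(x) = 20·4(y − 73) + 73 ≡ y (since 20·4 ≡ 1 mod 79). So every y has a preimage.
Hence h is surjective.
Since h is surjective, we find h⁻¹(14): we need 20x ≡ 14 − 73 ≡ 20 (mod 79). Using 20⁻¹ = 4: x ≡ 4·20 = 80 = 1·79 + 1, so x = 1.
Check: h(1) = 20·1 + 73 = 93 = 1·79 + 14 ≡ 14 (mod 79).

1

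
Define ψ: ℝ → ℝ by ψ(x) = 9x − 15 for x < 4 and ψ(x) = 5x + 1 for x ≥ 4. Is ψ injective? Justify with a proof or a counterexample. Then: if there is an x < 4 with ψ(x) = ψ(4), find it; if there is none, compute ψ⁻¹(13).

Both pieces are strictly increasing (slopes 9 and 5), so each is injective on its own interval.
The left piece maps (−∞, 4) onto (−∞, 21); the right piece maps [4, ∞) onto [21, ∞).
These images are disjoint, so no value is attained by both pieces. Thus ψ is injective.
Because the two images are disjoint, no x < 4 has ψ(x) = ψ(4), so we compute ψ⁻¹(13): 13 lies in (−∞, 21), so solve 9x − 15 = 13: x = (13 + 15)/9 = 28/9.

28/9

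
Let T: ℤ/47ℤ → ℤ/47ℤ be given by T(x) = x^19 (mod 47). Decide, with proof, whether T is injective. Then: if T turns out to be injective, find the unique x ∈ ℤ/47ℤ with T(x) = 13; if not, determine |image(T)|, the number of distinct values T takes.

Since 47 is prime, the nonzero elements of ℤ/47ℤ form a cyclic group of order 46.
As gcd(19, 46) = 1, raising to the 19th power is a bijection on this group: if a^19 ≡ b^19 then (ab^{−1})^19 = 1, and the only element of order dividing gcd(19, 46) = 1 is 1, so a = b.
With T(0) = 0 this makes T injective on all of ℤ/47ℤ, hence bijective (finite equal-size domain and codomain). In particular T is injective.
Since T is injective, we find the preimage of 13. The inverse of x ↦ x^19 on (ℤ/47ℤ)^× is x ↦ x^17, because 19·17 = 323 = 7·46 + 1 ≡ 1 (mod 46) and x^{46} = 1 for x ≠ 0 (Fermat). So T⁻¹(13) = 13^17 mod 47.
Repeated squaring mod 47: 13^1 ≡ 13, 13^2 ≡ 13² = 169 ≡ 28, 13^4 ≡ 28² = 784 ≡ 32, 13^8 ≡ 32² = 1024 ≡ 37, 13^16 ≡ 37² = 1369 ≡ 6. Since 17 = 16 + 1, 13^17 ≡ 6·13: 6·13 = 78 ≡ 31. So 13^17 ≡ 31 (mod 47).
Hence T⁻¹(13) = 31.

31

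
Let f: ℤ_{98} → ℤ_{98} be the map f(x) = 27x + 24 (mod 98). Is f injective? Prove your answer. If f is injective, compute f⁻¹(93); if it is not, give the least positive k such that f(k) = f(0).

57

Recall: f is injective if f(a) = f(b) implies a = b.
Suppose f(a) = f(b) in ℤ_{98}. Then 27a + 24 ≡ 27b + 24 (mod 98), hence 27(a − b) ≡ 0 (mod 98).
Since gcd(27, 98) = 1, 27 is invertible modulo 98, therefore a − b ≡ 0 (mod 98), i.e. a = b.
Hence f is injective.
We now compute 27⁻¹ mod 98 explicitly. Euclid's algorithm: 98 = 3·27 + 17, 27 = 1·17 + 10, 17 = 1·10 + 7, 10 = 1·7 + 3, 7 = 2·3 + 1; back-substituting gives 1 = 69·27 − 19·98, so 27⁻¹ ≡ 69 (mod 98).
Since f is injective, we compute f⁻¹(93): solve 27x + 24 ≡ 93 (mod 98), i.e. 27x ≡ 69 (mod 98).
Multiplying by 27⁻¹ = 69 gives x ≡ 69·69 = 4761 = 48·98 + 57 ≡ 57 (mod 98).
Check: f(57) = 27·57 + 24 = 1563 = 15·98 + 93 ≡ 93 (mod 98).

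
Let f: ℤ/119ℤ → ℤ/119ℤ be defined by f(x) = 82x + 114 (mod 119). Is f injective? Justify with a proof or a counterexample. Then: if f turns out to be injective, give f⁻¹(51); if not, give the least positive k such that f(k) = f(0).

Recall: f is injective if f(s) = f(t) implies s = t.
If f(s) = f(t), then 82s ≡ 82t (mod 119). Because gcd(82, 119) = 1, we may cancel 82 to get s ≡ t (mod 119).
So f is injective.
We now compute 82⁻¹ mod 119 explicitly. Euclid's algorithm: 119 = 1·82 + 37, 82 = 2·37 + 8, 37 = 4·8 + 5, 8 = 1·5 + 3, 5 = 1·3 + 2, 3 = 1·2 + 1; back-substituting gives 1 = 45·82 − 31·119, so 82⁻¹ ≡ 45 (mod 119).
Since f is injective, we compute f⁻¹(51): solve 82x + 114 ≡ 51 (mod 119), i.e. 82x ≡ 56 (mod 119).
Multiplying by 82⁻¹ = 45 gives x ≡ 45·56 = 2520 = 21·119 + 21 ≡ 21 (mod 119).
Check: f(21) = 82·21 + 114 = 1836 = 15·119 + 51 ≡ 51 (mod 119).

21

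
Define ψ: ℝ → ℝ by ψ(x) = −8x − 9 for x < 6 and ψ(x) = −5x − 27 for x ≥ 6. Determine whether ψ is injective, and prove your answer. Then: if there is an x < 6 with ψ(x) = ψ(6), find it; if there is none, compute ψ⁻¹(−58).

31/5

Both pieces are strictly decreasing (slopes −8 and −5), so each is injective on its own interval.
The left piece maps (−∞, 6) onto (−57, ∞); the right piece maps [6, ∞) onto (−∞, −57].
These images are disjoint, so no value is attained by both pieces. Therefore ψ is injective.
Because the two images are disjoint, no x < 6 has ψ(x) = ψ(6), so we compute ψ⁻¹(−58): −58 lies in (−∞, −57], so solve −5x − 27 = −58: x = (−58 + 27)/(−5) = 31/5.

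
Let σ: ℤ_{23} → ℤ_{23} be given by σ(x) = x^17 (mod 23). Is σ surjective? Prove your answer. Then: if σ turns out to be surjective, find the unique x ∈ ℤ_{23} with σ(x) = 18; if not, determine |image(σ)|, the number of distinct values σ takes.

2

Since 23 is prime, the nonzero elements of ℤ_{23} form a cyclic group of order 22.
As gcd(17, 22) = 1, raising to the 17th power is a bijection on this group: if x_1^17 ≡ x_2^17 then (x_1x_2^{−1})^17 = 1, and the only element of order dividing gcd(17, 22) = 1 is 1, so x_1 = x_2.
With σ(0) = 0 this makes σ injective on all of ℤ_{23}, hence bijective (finite equal-size domain and codomain). In particular σ is surjective.
Since σ is surjective, we find the preimage of 18. The inverse of x ↦ x^17 on (ℤ_{23})^× is x ↦ x^13, because 17·13 = 221 = 10·22 + 1 ≡ 1 (mod 22) and x^{22} = 1 for x ≠ 0 (Fermat). So σ⁻¹(18) = 18^13 mod 23.
Repeated squaring mod 23: 18^1 ≡ 18, 18^2 ≡ 18² = 324 ≡ 2, 18^4 ≡ 2² = 4, 18^8 ≡ 4² = 16. Since 13 = 8 + 4 + 1, 18^13 ≡ 16·4·18: 16·4 = 64 ≡ 18, then 18·18 = 324 ≡ 2. So 18^13 ≡ 2 (mod 23).
Hence σ⁻¹(18) = 2.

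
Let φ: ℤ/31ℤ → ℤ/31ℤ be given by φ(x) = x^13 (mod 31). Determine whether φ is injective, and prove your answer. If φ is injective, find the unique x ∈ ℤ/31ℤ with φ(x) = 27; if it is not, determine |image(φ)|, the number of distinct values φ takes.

Since 31 is prime, the nonzero elements of ℤ/31ℤ form a cyclic group of order 30.
As gcd(13, 30) = 1, raising to the 13th power is a bijection on this group: if x_1^13 ≡ x_2^13 then (x_1x_2^{−1})^13 = 1, and the only element of order dividing gcd(13, 30) = 1 is 1, so x_1 = x_2.
With φ(0) = 0 this makes φ injective on all of ℤ/31ℤ, hence bijective (finite equal-size domain and codomain). In particular φ is injective.
Since φ is injective, we find the preimage of 27. The inverse of x ↦ x^13 on (ℤ/31ℤ)^× is x ↦ x^7, because 13·7 = 91 = 3·30 + 1 ≡ 1 (mod 30) and x^{30} = 1 for x ≠ 0 (Fermat). So φ⁻¹(27) = 27^7 mod 31.
Repeated squaring mod 31: 27^1 ≡ 27, 27^2 ≡ 27² = 729 ≡ 16, 27^4 ≡ 16² = 256 ≡ 8. Since 7 = 4 + 2 + 1, 27^7 ≡ 8·16·27: 8·16 = 128 ≡ 4, then 4·27 = 108 ≡ 15. So 27^7 ≡ 15 (mod 31).
Hence φ⁻¹(27) = 15.

15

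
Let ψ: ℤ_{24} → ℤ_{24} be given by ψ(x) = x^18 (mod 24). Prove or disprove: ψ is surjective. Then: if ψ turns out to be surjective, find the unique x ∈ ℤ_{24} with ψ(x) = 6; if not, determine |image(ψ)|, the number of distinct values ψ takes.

ψ(2): Repeated squaring mod 24: 2^1 ≡ 2, 2^2 ≡ 2² = 4, 2^4 ≡ 4² = 16, 2^8 ≡ 16² = 256 ≡ 16, 2^16 ≡ 16² = 256 ≡ 16. Since 18 = 16 + 2, 2^18 ≡ 16·4: 16·4 = 64 ≡ 16. So 2^18 ≡ 16 (mod 24).
ψ(4): Repeated squaring mod 24: 4^1 ≡ 4, 4^2 ≡ 4² = 16, 4^4 ≡ 16² = 256 ≡ 16, 4^8 ≡ 16² = 256 ≡ 16, 4^16 ≡ 16² = 256 ≡ 16. Since 18 = 16 + 2, 4^18 ≡ 16·16: 16·16 = 256 ≡ 16. So 4^18 ≡ 16 (mod 24).
So ψ(2) = ψ(4) = 16 while 2 ≠ 4, hence ψ is not injective.
A non-injective map from the 24-element set ℤ_{24} to itself takes at most 23 distinct values, so it cannot be surjective. Therefore ψ is not surjective.
Since ψ is not surjective, we determine |image(ψ)|. Computing x^18 mod 24 for each x (by repeated squaring, reducing mod 24 at every step), the values ψ(0), ψ(1), …, ψ(23) are: 0, 1, 16, 9, 16, 1, 0, 1, 16, 9, 16, 1, 0, 1, 16, 9, 16, 1, 0, 1, 16, 9, 16, 1.
The distinct values are {0, 1, 9, 16}; there are 4 of them.

4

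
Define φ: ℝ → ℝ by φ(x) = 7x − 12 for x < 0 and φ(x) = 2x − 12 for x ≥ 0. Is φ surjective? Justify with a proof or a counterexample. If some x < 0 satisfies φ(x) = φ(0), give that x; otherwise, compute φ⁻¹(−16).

-4/7

Both pieces are strictly increasing (slopes 7 and 2), so each is injective on its own interval.
The left piece maps (−∞, 0) onto (−∞, −12); the right piece maps [0, ∞) onto [−12, ∞).
These images together cover ℝ, so φ is surjective.
Because the two images are disjoint, no x < 0 has φ(x) = φ(0), so we compute φ⁻¹(−16): −16 lies in (−∞, −12), so solve 7x − 12 = −16: x = (−16 + 12)/7 = −4/7.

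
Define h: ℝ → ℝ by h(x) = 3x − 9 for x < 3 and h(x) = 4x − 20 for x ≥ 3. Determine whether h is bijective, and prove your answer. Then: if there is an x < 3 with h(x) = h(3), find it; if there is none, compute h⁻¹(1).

Both pieces are strictly increasing (slopes 3 and 4), so each is injective on its own interval.
The left piece maps (−∞, 3) onto (−∞, 0); the right piece maps [3, ∞) onto [−8, ∞).
These images overlap. In particular h(3) = −8 (right piece), and solving 3x − 9 = −8 on the left piece gives x = 1/3 < 3.
So h(1/3) = h(3) with 1/3 ≠ 3, and h is not injective, hence not bijective. This x = 1/3 is the requested value below 3.

1/3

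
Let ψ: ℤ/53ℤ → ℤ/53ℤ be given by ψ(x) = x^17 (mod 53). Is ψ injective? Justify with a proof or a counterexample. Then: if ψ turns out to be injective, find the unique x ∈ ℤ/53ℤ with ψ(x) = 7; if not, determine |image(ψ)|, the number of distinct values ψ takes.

Since 53 is prime, the nonzero elements of ℤ/53ℤ form a cyclic group of order 52.
As gcd(17, 52) = 1, raising to the 17th power is a bijection on this group: if x_1^17 ≡ x_2^17 then (x_1x_2^{−1})^17 = 1, and the only element of order dividing gcd(17, 52) = 1 is 1, so x_1 = x_2.
With ψ(0) = 0 this makes ψ injective on all of ℤ/53ℤ, hence bijective (finite equal-size domain and codomain). In particular ψ is injective.
Since ψ is injective, we find the preimage of 7. The inverse of x ↦ x^17 on (ℤ/53ℤ)^× is x ↦ x^49, because 17·49 = 833 = 16·52 + 1 ≡ 1 (mod 52) and x^{52} = 1 for x ≠ 0 (Fermat). So ψ⁻¹(7) = 7^49 mod 53.
Repeated squaring mod 53: 7^1 ≡ 7, 7^2 ≡ 7² = 49, 7^4 ≡ 49² = 2401 ≡ 16, 7^8 ≡ 16² = 256 ≡ 44, 7^16 ≡ 44² = 1936 ≡ 28, 7^32 ≡ 28² = 784 ≡ 42. Since 49 = 32 + 16 + 1, 7^49 ≡ 42·28·7: 42·28 = 1176 ≡ 10, then 10·7 = 70 ≡ 17. So 7^49 ≡ 17 (mod 53).
Hence ψ⁻¹(7) = 17.

17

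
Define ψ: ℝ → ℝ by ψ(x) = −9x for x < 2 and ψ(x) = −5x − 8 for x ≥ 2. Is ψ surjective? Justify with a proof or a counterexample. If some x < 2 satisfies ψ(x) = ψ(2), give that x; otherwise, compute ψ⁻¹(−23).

Both pieces are strictly decreasing (slopes −9 and −5), so each is injective on its own interval.
The left piece maps (−∞, 2) onto (−18, ∞); the right piece maps [2, ∞) onto (−∞, −18].
These images together cover ℝ, so ψ is surjective.
Because the two images are disjoint, no x < 2 has ψ(x) = ψ(2), so we compute ψ⁻¹(−23): −23 lies in (−∞, −18], so solve −5x − 8 = −23: x = (−23 + 8)/(−5) = 3.

3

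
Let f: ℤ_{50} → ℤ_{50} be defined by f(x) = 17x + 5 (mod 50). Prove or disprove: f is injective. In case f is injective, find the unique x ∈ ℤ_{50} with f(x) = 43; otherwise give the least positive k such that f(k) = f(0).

Suppose f(u) = f(v) in ℤ_{50}. Then 17u + 5 ≡ 17v + 5 (mod 50), so 17(u − v) ≡ 0 (mod 50).
Since gcd(17, 50) = 1, 17 is invertible modulo 50, so u − v ≡ 0 (mod 50), i.e. u = v.
Therefore f is injective.
We now compute 17⁻¹ mod 50 explicitly. Euclid's algorithm: 50 = 2·17 + 16, 17 = 1·16 + 1; back-substituting gives 1 = 3·17 − 1·50, so 17⁻¹ ≡ 3 (mod 50).
Since f is injective, we compute f⁻¹(43): solve 17x + 5 ≡ 43 (mod 50), i.e. 17x ≡ 38 (mod 50).
Multiplying by 17⁻¹ = 3 gives x ≡ 3·38 = 114 = 2·50 + 14 ≡ 14 (mod 50).
Check: f(14) = 17·14 + 5 = 243 = 4·50 + 43 ≡ 43 (mod 50).

14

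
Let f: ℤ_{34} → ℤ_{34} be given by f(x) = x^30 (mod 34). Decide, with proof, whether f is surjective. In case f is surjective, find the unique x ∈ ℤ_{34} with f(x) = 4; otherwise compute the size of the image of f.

f(16): Repeated squaring mod 34: 16^1 ≡ 16, 16^2 ≡ 16² = 256 ≡ 18, 16^4 ≡ 18² = 324 ≡ 18, 16^8 ≡ 18² = 324 ≡ 18, 16^16 ≡ 18² = 324 ≡ 18. Since 30 = 16 + 8 + 4 + 2, 16^30 ≡ 18·18·18·18: 18·18 = 324 ≡ 18, then 18·18 = 324 ≡ 18, then 18·18 = 324 ≡ 18. So 16^30 ≡ 18 (mod 34).
f(18): Repeated squaring mod 34: 18^1 ≡ 18, 18^2 ≡ 18² = 324 ≡ 18, 18^4 ≡ 18² = 324 ≡ 18, 18^8 ≡ 18² = 324 ≡ 18, 18^16 ≡ 18² = 324 ≡ 18. Since 30 = 16 + 8 + 4 + 2, 18^30 ≡ 18·18·18·18: 18·18 = 324 ≡ 18, then 18·18 = 324 ≡ 18, then 18·18 = 324 ≡ 18. So 18^30 ≡ 18 (mod 34).
So f(16) = f(18) = 18 while 16 ≠ 18, hence f is not injective.
A non-injective map from the 34-element set ℤ_{34} to itself takes at most 33 distinct values, so it cannot be surjective. Thus f is not surjective.
Since f is not surjective, we determine |image(f)|. Computing x^30 mod 34 for each x (by repeated squaring, reducing mod 34 at every step), the values f(0), f(1), …, f(33) are: 0, 1, 30, 19, 16, 15, 26, 25, 4, 21, 8, 9, 32, 33, 2, 13, 18, 17, 18, 13, 2, 33, 32, 9, 8, 21, 4, 25, 26, 15, 16, 19, 30, 1.
The distinct values are {0, 1, 2, 4, 8, 9, 13, 15, 16, 17, 18, 19, 21, 25, 26, 30, 32, 33}; there are 18 of them.

18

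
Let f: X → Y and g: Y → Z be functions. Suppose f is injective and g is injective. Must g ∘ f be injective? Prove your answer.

injective

Suppose (g ∘ f)(x_1) = (g ∘ f)(x_2), i.e. g(f(x_1)) = g(f(x_2)).
Since g is injective, f(x_1) = f(x_2). Since f is injective, x_1 = x_2. Hence g ∘ f is injective.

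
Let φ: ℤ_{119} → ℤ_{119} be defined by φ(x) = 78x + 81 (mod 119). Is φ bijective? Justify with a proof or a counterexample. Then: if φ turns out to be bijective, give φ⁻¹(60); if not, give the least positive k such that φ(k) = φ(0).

105

Recall: injectivity means: for all u, v in the domain, φ(u) = φ(v) implies u = v.
If φ(u) = φ(v), then 78u ≡ 78v (mod 119). Because gcd(78, 119) = 1, we may cancel 78 to get u ≡ v (mod 119).
We now compute 78⁻¹ mod 119 explicitly. Euclid's algorithm: 119 = 1·78 + 41, 78 = 1·41 + 37, 41 = 1·37 + 4, 37 = 9·4 + 1; back-substituting gives 1 = 29·78 − 19·119, so 78⁻¹ ≡ 29 (mod 119).
Then y ↦ 29(y − 81) is a two-sided inverse to φ, so every y ∈ ℤ_{119} has a preimage.
Thus φ is bijective.
Since φ is bijective, we compute φ⁻¹(60): solve 78x + 81 ≡ 60 (mod 119), i.e. 78x ≡ 98 (mod 119).
Multiplying by 78⁻¹ = 29 gives x ≡ 29·98 = 2842 = 23·119 + 105 ≡ 105 (mod 119).
Check: φ(105) = 78·105 + 81 = 8271 = 69·119 + 60 ≡ 60 (mod 119).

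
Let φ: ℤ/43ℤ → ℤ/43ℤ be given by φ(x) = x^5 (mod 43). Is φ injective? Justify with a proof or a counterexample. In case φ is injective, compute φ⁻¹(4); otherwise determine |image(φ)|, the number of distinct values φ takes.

21

Since 43 is prime, the nonzero elements of ℤ/43ℤ form a cyclic group of order 42.
As gcd(5, 42) = 1, raising to the 5th power is a bijection on this group: if x_1^5 ≡ x_2^5 then (x_1x_2^{−1})^5 = 1, and the only element of order dividing gcd(5, 42) = 1 is 1, so x_1 = x_2.
With φ(0) = 0 this makes φ injective on all of ℤ/43ℤ, hence bijective (finite equal-size domain and codomain). In particular φ is injective.
Since φ is injective, we find the preimage of 4. The inverse of x ↦ x^5 on (ℤ/43ℤ)^× is x ↦ x^17, because 5·17 = 85 = 2·42 + 1 ≡ 1 (mod 42) and x^{42} = 1 for x ≠ 0 (Fermat). So φ⁻¹(4) = 4^17 mod 43.
Repeated squaring mod 43: 4^1 ≡ 4, 4^2 ≡ 4² = 16, 4^4 ≡ 16² = 256 ≡ 41, 4^8 ≡ 41² = 1681 ≡ 4, 4^16 ≡ 4² = 16. Since 17 = 16 + 1, 4^17 ≡ 16·4: 16·4 = 64 ≡ 21. So 4^17 ≡ 21 (mod 43).
Hence φ⁻¹(4) = 21.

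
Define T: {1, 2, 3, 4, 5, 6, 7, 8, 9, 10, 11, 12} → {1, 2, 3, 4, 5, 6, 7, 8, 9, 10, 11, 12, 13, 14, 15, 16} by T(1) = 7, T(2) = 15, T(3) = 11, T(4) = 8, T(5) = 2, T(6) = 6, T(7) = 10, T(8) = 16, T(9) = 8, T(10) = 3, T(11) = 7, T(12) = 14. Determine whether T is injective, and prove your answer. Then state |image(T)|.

10

T(4) = 8 = T(9) with 4 ≠ 9, so T is not injective.
The image of T is {2, 3, 6, 7, 8, 10, 11, 14, 15, 16}, which has 10 elements.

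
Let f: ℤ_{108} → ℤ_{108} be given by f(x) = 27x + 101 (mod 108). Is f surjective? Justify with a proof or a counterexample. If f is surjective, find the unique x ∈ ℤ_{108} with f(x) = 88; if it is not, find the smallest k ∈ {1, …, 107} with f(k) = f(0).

4

Recall: surjectivity means every element of the codomain has a preimage under f.
Since gcd(27, 108) = 27, we have 27x ≡ 0 (mod 27) for all x, so f(x) ≡ 20 (mod 27).
But 0 ≢ 20 (mod 27), so 0 ∈ ℤ_{108} has no preimage. Hence f is not surjective.
Since f is not surjective, we find the least positive k with f(k) = f(0): this means 27k ≡ 0 (mod 108), i.e. 108 ∣ 27k. Since gcd(27, 108) = 27, dividing through by 27 this holds exactly when 4 ∣ k.
The smallest positive such k is 4.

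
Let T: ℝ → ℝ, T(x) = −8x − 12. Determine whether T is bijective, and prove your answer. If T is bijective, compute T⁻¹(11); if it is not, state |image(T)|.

Suppose T(u) = T(v). Then −8u − 12 = −8v − 12, hence −8u = −8v, therefore u = v.
For any y ∈ ℝ, x = (y + 12)/(−8) satisfies T(x) = y.
Therefore T is bijective.
Since T is bijective, we compute T⁻¹(11) = (11 + 12)/(−8) = −23/8.

-23/8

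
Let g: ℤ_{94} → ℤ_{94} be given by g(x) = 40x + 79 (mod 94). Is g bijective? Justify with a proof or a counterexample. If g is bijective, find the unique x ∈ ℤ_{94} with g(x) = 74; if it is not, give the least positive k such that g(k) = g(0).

By definition, g is injective if g(x_1) = g(x_2) implies x_1 = x_2.
We have gcd(40, 94) = 2 > 1. Taking x_1 = 0 and x_2 = 47: g(0) = 79 and g(47) = 40·47 + 79 = 1959 ≡ 79 (mod 94).
So g(0) = g(47) while 0 ≠ 47, thus g is not injective, hence not bijective.
Since g is not bijective, we find the least positive k with g(k) = g(0): this means 40k ≡ 0 (mod 94), i.e. 94 ∣ 40k. Since gcd(40, 94) = 2, dividing through by 2 this holds exactly when 47 ∣ 20k, and as gcd(20, 47) = 1, exactly when 47 ∣ k.
The smallest positive such k is 47.

47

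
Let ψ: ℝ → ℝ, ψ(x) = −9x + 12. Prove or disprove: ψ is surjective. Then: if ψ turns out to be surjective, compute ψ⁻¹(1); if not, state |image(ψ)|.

11/9

Recall: surjectivity means every element of the codomain has a preimage under ψ.
For any y ∈ ℝ, x = (y − 12)/(−9) satisfies ψ(x) = y.
Therefore ψ is surjective.
Since ψ is surjective, we compute ψ⁻¹(1) = (1 − 12)/(−9) = 11/9.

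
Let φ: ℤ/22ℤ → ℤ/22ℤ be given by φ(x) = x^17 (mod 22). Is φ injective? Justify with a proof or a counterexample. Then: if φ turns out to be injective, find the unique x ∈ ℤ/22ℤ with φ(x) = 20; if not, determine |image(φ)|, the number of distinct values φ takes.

Computing x^17 mod 22 for each x (by repeated squaring, reducing mod 22 at every step), the values φ(0), φ(1), …, φ(21) are: 0, 1, 18, 9, 16, 3, 8, 17, 2, 15, 10, 11, 12, 7, 20, 5, 14, 19, 6, 13, 4, 21.
Every element of ℤ/22ℤ appears exactly once in this list, so φ is a bijection, and in particular injective.
Since φ is injective, we read off the preimage of 20 from the same table: φ(14) = 20, so φ⁻¹(20) = 14.

14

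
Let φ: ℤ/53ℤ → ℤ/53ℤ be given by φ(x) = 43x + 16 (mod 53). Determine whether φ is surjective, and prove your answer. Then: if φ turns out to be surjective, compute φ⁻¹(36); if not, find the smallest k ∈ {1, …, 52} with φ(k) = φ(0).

51

Since gcd(43, 53) = 1, 43 is invertible modulo 53. Euclid's algorithm: 53 = 1·43 + 10, 43 = 4·10 + 3, 10 = 3·3 + 1; back-substituting gives 1 = 37·43 − 30·53, so 43⁻¹ ≡ 37 (mod 53).
Then y ↦ 37(y − 16) is a two-sided inverse to φ, so every y ∈ ℤ/53ℤ has a preimage.
Thus φ is surjective.
Since φ is surjective, we find φ⁻¹(36): we need 43x ≡ 36 − 16 ≡ 20 (mod 53). Using 43⁻¹ = 37: x ≡ 37·20 = 740 = 13·53 + 51, so x = 51.
Check: φ(51) = 43·51 + 16 = 2209 = 41·53 + 36 ≡ 36 (mod 53).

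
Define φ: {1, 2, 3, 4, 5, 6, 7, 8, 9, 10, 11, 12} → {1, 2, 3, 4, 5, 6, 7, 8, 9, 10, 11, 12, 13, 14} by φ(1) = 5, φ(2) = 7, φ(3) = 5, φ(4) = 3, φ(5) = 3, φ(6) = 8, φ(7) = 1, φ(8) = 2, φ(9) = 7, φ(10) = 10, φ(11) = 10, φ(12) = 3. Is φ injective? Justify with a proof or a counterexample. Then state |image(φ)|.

7

φ(1) = 5 = φ(3) with 1 ≠ 3, so φ is not injective.
The image of φ is {1, 2, 3, 5, 7, 8, 10}, which has 7 elements.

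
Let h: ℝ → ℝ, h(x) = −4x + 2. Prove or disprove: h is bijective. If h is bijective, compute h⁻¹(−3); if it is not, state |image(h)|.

By definition, h is injective when h(x_1) = h(x_2) forces x_1 = x_2.
Suppose h(x_1) = h(x_2). Then −4x_1 + 2 = −4x_2 + 2, so −4x_1 = −4x_2, hence x_1 = x_2.
For any y ∈ ℝ, x = (y − 2)/(−4) satisfies h(x) = y.
Therefore h is bijective.
Since h is bijective, we compute h⁻¹(−3) = (−3 − 2)/(−4) = 5/4.

5/4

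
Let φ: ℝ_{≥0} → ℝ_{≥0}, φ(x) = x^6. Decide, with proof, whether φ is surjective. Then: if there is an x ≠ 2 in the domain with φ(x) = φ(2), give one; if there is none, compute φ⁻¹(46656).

For any y ∈ ℝ_{≥0}, x = y^{1/6} ∈ ℝ_{≥0} gives φ(x) = y, so φ is surjective.
Since x ↦ x^6 is strictly increasing on ℝ_{≥0}, it is injective there, so no x ≠ 2 in the domain has φ(x) = φ(2). We therefore compute φ⁻¹(46656) = 46656^{1/6} = 6 (indeed 6^6 = 46656).

6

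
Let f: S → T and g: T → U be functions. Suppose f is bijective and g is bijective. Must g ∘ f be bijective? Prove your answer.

bijective

Injectivity: if g(f(u)) = g(f(v)) then f(u) = f(v) (g injective) so u = v (f injective).
Surjectivity: for c ∈ U pick b with g(b) = c, then a with f(a) = b; then (g ∘ f)(a) = c.
So g ∘ f is bijective.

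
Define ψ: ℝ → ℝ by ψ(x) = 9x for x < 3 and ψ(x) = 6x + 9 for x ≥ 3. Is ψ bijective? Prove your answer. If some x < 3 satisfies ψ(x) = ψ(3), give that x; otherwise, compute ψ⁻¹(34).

25/6

Both pieces are strictly increasing (slopes 9 and 6), so each is injective on its own interval.
The left piece maps (−∞, 3) onto (−∞, 27); the right piece maps [3, ∞) onto [27, ∞).
Since 27 = 27, the images partition ℝ: ψ is injective and surjective, hence bijective.
Because the two images are disjoint, no x < 3 has ψ(x) = ψ(3), so we compute ψ⁻¹(34): 34 lies in [27, ∞), so solve 6x + 9 = 34: x = (34 − 9)/6 = 25/6.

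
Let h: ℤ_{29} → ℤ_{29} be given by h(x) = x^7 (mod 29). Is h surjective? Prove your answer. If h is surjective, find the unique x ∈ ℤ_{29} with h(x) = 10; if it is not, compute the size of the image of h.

5

h(2): Repeated squaring mod 29: 2^1 ≡ 2, 2^2 ≡ 2² = 4, 2^4 ≡ 4² = 16. Since 7 = 4 + 2 + 1, 2^7 ≡ 16·4·2: 16·4 = 64 ≡ 6, then 6·2 = 12. So 2^7 ≡ 12 (mod 29).
h(3): Repeated squaring mod 29: 3^1 ≡ 3, 3^2 ≡ 3² = 9, 3^4 ≡ 9² = 81 ≡ 23. Since 7 = 4 + 2 + 1, 3^7 ≡ 23·9·3: 23·9 = 207 ≡ 4, then 4·3 = 12. So 3^7 ≡ 12 (mod 29).
So h(2) = h(3) = 12 while 2 ≠ 3, thus h is not injective.
A non-injective map from the 29-element set ℤ_{29} to itself takes at most 28 distinct values, so it cannot be surjective. Thus h is not surjective.
Since h is not surjective, we determine |image(h)|. Computing x^7 mod 29 for each x (by repeated squaring, reducing mod 29 at every step), the values h(0), h(1), …, h(28) are: 0, 1, 12, 12, 28, 28, 28, 1, 17, 28, 17, 12, 17, 28, 12, 17, 1, 12, 17, 12, 1, 12, 28, 1, 1, 1, 17, 17, 28.
The distinct values are {0, 1, 12, 17, 28}; there are 5 of them.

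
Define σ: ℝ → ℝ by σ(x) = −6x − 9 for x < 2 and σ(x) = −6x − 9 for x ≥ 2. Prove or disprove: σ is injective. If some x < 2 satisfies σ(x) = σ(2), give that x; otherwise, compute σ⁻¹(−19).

Both pieces are strictly decreasing (slopes −6 and −6), so each is injective on its own interval.
The left piece maps (−∞, 2) onto (−21, ∞); the right piece maps [2, ∞) onto (−∞, −21].
These images are disjoint, so no value is attained by both pieces. Therefore σ is injective.
Because the two images are disjoint, no x < 2 has σ(x) = σ(2), so we compute σ⁻¹(−19): −19 lies in (−21, ∞), so solve −6x − 9 = −19: x = (−19 + 9)/(−6) = 5/3.

5/3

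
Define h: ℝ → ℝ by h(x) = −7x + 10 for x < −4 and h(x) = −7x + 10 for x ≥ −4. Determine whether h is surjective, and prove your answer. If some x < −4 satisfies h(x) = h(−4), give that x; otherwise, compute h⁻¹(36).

Both pieces are strictly decreasing (slopes −7 and −7), so each is injective on its own interval.
The left piece maps (−∞, −4) onto (38, ∞); the right piece maps [−4, ∞) onto (−∞, 38].
These images together cover ℝ, so h is surjective.
Because the two images are disjoint, no x < −4 has h(x) = h(−4), so we compute h⁻¹(36): 36 lies in (−∞, 38], so solve −7x + 10 = 36: x = (36 − 10)/(−7) = −26/7.

-26/7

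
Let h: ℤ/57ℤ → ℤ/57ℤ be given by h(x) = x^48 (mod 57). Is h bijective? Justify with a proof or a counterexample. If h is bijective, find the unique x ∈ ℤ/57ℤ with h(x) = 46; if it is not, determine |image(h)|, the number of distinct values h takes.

8

h(2): Repeated squaring mod 57: 2^1 ≡ 2, 2^2 ≡ 2² = 4, 2^4 ≡ 4² = 16, 2^8 ≡ 16² = 256 ≡ 28, 2^16 ≡ 28² = 784 ≡ 43, 2^32 ≡ 43² = 1849 ≡ 25. Since 48 = 32 + 16, 2^48 ≡ 25·43: 25·43 = 1075 ≡ 49. So 2^48 ≡ 49 (mod 57).
h(5): Repeated squaring mod 57: 5^1 ≡ 5, 5^2 ≡ 5² = 25, 5^4 ≡ 25² = 625 ≡ 55, 5^8 ≡ 55² = 3025 ≡ 4, 5^16 ≡ 4² = 16, 5^32 ≡ 16² = 256 ≡ 28. Since 48 = 32 + 16, 5^48 ≡ 28·16: 28·16 = 448 ≡ 49. So 5^48 ≡ 49 (mod 57).
So h(2) = h(5) = 49 while 2 ≠ 5, thus h is not injective, hence not bijective.
Since h is not bijective, we determine |image(h)|. Computing x^48 mod 57 for each x (by repeated squaring, reducing mod 57 at every step), the values h(0), h(1), …, h(56) are: 0, 1, 49, 30, 7, 49, 45, 1, 1, 45, 7, 1, 39, 7, 49, 45, 49, 49, 39, 19, 1, 30, 49, 7, 30, 7, 1, 39, 7, 7, 39, 1, 7, 30, 7, 49, 30, 1, 19, 39, 49, 49, 45, 49, 7, 39, 1, 7, 45, 1, 1, 45, 49, 7, 30, 49, 1.
The distinct values are {0, 1, 7, 19, 30, 39, 45, 49}; there are 8 of them.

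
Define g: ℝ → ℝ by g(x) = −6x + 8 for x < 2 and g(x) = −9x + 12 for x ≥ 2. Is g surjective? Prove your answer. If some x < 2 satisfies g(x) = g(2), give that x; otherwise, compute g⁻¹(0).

4/3

Both pieces are strictly decreasing (slopes −6 and −9), so each is injective on its own interval.
The left piece maps (−∞, 2) onto (−4, ∞); the right piece maps [2, ∞) onto (−∞, −6].
The union (−4, ∞) ∪ (−∞, −6] omits the interval between −4 and −6; in particular −4 has no preimage. So g is not surjective.
Because the two images are disjoint, no x < 2 has g(x) = g(2), so we compute g⁻¹(0): 0 lies in (−4, ∞), so solve −6x + 8 = 0: x = (0 − 8)/(−6) = 4/3.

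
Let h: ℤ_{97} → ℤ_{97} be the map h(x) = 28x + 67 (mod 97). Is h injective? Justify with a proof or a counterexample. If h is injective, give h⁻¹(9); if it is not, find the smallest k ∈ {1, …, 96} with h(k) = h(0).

Suppose h(u) = h(v) in ℤ_{97}. Then 28u + 67 ≡ 28v + 67 (mod 97), so 28(u − v) ≡ 0 (mod 97).
Since gcd(28, 97) = 1, 28 is invertible modulo 97, therefore u − v ≡ 0 (mod 97), i.e. u = v.
So h is injective.
We now compute 28⁻¹ mod 97 explicitly. Euclid's algorithm: 97 = 3·28 + 13, 28 = 2·13 + 2, 13 = 6·2 + 1; back-substituting gives 1 = 52·28 − 15·97, so 28⁻¹ ≡ 52 (mod 97).
Since h is injective, we find h⁻¹(9): we need 28x ≡ 9 − 67 ≡ 39 (mod 97). Using 28⁻¹ = 52: x ≡ 52·39 = 2028 = 20·97 + 88, so x = 88.
Check: h(88) = 28·88 + 67 = 2531 = 26·97 + 9 ≡ 9 (mod 97).

88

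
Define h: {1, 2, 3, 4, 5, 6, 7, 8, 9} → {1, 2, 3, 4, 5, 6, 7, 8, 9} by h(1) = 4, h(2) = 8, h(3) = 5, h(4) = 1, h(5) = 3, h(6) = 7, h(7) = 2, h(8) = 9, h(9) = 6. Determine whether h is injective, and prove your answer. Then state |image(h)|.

9

The values h(1), …, h(9) are 4, 8, 5, 1, 3, 7, 2, 9, 6 — all distinct.
So h(x_1) = h(x_2) only when x_1 = x_2, and h is injective.
The image of h is {1, 2, 3, 4, 5, 6, 7, 8, 9}, which has 9 elements.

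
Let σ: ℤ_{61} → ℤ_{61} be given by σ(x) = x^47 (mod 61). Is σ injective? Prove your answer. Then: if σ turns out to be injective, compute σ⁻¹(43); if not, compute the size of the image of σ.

30

Since 61 is prime, the nonzero elements of ℤ_{61} form a cyclic group of order 60.
As gcd(47, 60) = 1, raising to the 47th power is a bijection on this group: if u^47 ≡ v^47 then (uv^{−1})^47 = 1, and the only element of order dividing gcd(47, 60) = 1 is 1, so u = v.
With σ(0) = 0 this makes σ injective on all of ℤ_{61}, hence bijective (finite equal-size domain and codomain). In particular σ is injective.
Since σ is injective, we find the preimage of 43. The inverse of x ↦ x^47 on (ℤ_{61})^× is x ↦ x^23, because 47·23 = 1081 = 18·60 + 1 ≡ 1 (mod 60) and x^{60} = 1 for x ≠ 0 (Fermat). So σ⁻¹(43) = 43^23 mod 61.
Repeated squaring mod 61: 43^1 ≡ 43, 43^2 ≡ 43² = 1849 ≡ 19, 43^4 ≡ 19² = 361 ≡ 56, 43^8 ≡ 56² = 3136 ≡ 25, 43^16 ≡ 25² = 625 ≡ 15. Since 23 = 16 + 4 + 2 + 1, 43^23 ≡ 15·56·19·43: 15·56 = 840 ≡ 47, then 47·19 = 893 ≡ 39, then 39·43 = 1677 ≡ 30. So 43^23 ≡ 30 (mod 61).
Hence σ⁻¹(43) = 30.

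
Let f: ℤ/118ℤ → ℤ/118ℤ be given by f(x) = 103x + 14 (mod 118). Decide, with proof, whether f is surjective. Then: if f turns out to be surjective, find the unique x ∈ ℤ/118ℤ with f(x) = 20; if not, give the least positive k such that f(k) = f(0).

Since gcd(103, 118) = 1, 103 is invertible modulo 118. Euclid's algorithm: 118 = 1·103 + 15, 103 = 6·15 + 13, 15 = 1·13 + 2, 13 = 6·2 + 1; back-substituting gives 1 = 55·103 − 48·118, so 103⁻¹ ≡ 55 (mod 118).
For any y ∈ ℤ/118ℤ, x = 55(y − 14) mod 118 satisfies f(x) = 103·55(y − 14) + 14 ≡ y (since 103·55 ≡ 1 mod 118). So every y has a preimage.
Therefore f is surjective.
Since f is surjective, we find f⁻¹(20): we need 103x ≡ 20 − 14 ≡ 6 (mod 118). Using 103⁻¹ = 55: x ≡ 55·6 = 330 = 2·118 + 94, so x = 94.
Check: f(94) = 103·94 + 14 = 9696 = 82·118 + 20 ≡ 20 (mod 118).

94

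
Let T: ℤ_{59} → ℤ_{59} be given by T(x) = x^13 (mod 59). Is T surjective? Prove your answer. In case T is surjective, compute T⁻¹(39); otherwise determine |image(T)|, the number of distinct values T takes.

Since 59 is prime, the nonzero elements of ℤ_{59} form a cyclic group of order 58.
As gcd(13, 58) = 1, raising to the 13th power is a bijection on this group: if u^13 ≡ v^13 then (uv^{−1})^13 = 1, and the only element of order dividing gcd(13, 58) = 1 is 1, so u = v.
With T(0) = 0 this makes T injective on all of ℤ_{59}, hence bijective (finite equal-size domain and codomain). In particular T is surjective.
Since T is surjective, we find the preimage of 39. The inverse of x ↦ x^13 on (ℤ_{59})^× is x ↦ x^9, because 13·9 = 117 = 2·58 + 1 ≡ 1 (mod 58) and x^{58} = 1 for x ≠ 0 (Fermat). So T⁻¹(39) = 39^9 mod 59.
Repeated squaring mod 59: 39^1 ≡ 39, 39^2 ≡ 39² = 1521 ≡ 46, 39^4 ≡ 46² = 2116 ≡ 51, 39^8 ≡ 51² = 2601 ≡ 5. Since 9 = 8 + 1, 39^9 ≡ 5·39: 5·39 = 195 ≡ 18. So 39^9 ≡ 18 (mod 59).
Hence T⁻¹(39) = 18.

18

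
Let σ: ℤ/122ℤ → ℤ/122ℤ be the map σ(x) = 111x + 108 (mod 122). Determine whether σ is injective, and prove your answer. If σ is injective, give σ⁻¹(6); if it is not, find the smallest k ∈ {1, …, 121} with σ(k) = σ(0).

Recall that injectivity means: for all u, v in the domain, σ(u) = σ(v) implies u = v.
If σ(u) = σ(v), then 111u ≡ 111v (mod 122). Because gcd(111, 122) = 1, we may cancel 111 to get u ≡ v (mod 122).
Therefore σ is injective.
We now compute 111⁻¹ mod 122 explicitly. Euclid's algorithm: 122 = 1·111 + 11, 111 = 10·11 + 1; back-substituting gives 1 = 11·111 − 10·122, so 111⁻¹ ≡ 11 (mod 122).
Since σ is injective, we find σ⁻¹(6): we need 111x ≡ 6 − 108 ≡ 20 (mod 122). Using 111⁻¹ = 11: x ≡ 11·20 = 220 = 1·122 + 98, so x = 98.
Check: σ(98) = 111·98 + 108 = 10986 = 90·122 + 6 ≡ 6 (mod 122).

98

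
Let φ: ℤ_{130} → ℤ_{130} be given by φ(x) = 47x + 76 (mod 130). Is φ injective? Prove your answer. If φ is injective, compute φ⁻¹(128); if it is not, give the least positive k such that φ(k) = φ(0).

26

If φ(u) = φ(v), then 47u ≡ 47v (mod 130). Because gcd(47, 130) = 1, we may cancel 47 to get u ≡ v (mod 130).
Therefore φ is injective.
We now compute 47⁻¹ mod 130 explicitly. Euclid's algorithm: 130 = 2·47 + 36, 47 = 1·36 + 11, 36 = 3·11 + 3, 11 = 3·3 + 2, 3 = 1·2 + 1; back-substituting gives 1 = 83·47 − 30·130, so 47⁻¹ ≡ 83 (mod 130).
Since φ is injective, we compute φ⁻¹(128): solve 47x + 76 ≡ 128 (mod 130), i.e. 47x ≡ 52 (mod 130).
Multiplying by 47⁻¹ = 83 gives x ≡ 83·52 = 4316 = 33·130 + 26 ≡ 26 (mod 130).
Check: φ(26) = 47·26 + 76 = 1298 = 9·130 + 128 ≡ 128 (mod 130).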